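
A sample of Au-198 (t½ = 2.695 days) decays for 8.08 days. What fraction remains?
N/N₀ = (1/2)^(t/t½) = 0.1252 = 12.5%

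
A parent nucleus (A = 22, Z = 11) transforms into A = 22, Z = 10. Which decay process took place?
ΔA = 0, ΔZ = -1 ⇒ beta-plus decay (β⁺) or electron capture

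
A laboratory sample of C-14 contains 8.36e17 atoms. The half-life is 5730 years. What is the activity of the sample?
A = λN = 1.011e14 decays/year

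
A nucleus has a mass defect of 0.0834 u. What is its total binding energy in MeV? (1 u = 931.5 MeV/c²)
B.E. = Δm × 931.5 = 77.69 MeV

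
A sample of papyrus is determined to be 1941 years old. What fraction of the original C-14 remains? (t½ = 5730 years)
N/N₀ = (1/2)^(t/t½) = 0.7907 = 79.1%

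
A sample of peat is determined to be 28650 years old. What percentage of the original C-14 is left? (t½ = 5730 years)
N/N₀ = (1/2)^(t/t½) = 0.03125 = 3.12%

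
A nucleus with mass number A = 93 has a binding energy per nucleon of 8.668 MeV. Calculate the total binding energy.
B.E. = 8.668 × 93 = 806.1 MeV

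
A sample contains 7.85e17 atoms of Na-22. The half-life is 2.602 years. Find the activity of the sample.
A = λN = 2.091e17 decays/year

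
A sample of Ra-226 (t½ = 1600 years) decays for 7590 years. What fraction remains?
N/N₀ = (1/2)^(t/t½) = 0.03732 = 3.73%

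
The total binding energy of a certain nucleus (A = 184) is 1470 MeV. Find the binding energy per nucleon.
B.E./A = 1470/184 = 7.989 MeV/nucleon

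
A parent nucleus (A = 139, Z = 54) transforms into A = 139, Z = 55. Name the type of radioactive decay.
ΔA = 0, ΔZ = +1 ⇒ beta-minus decay (β⁻)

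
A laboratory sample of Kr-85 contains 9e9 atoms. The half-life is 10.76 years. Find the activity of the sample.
A = λN = 5.798e8 decays/year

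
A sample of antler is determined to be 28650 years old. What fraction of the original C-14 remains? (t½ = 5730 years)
N/N₀ = (1/2)^(t/t½) = 0.03125 = 3.12%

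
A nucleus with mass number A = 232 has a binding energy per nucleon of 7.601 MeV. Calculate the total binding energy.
B.E. = 7.601 × 232 = 1763 MeV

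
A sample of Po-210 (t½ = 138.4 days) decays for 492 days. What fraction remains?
N/N₀ = (1/2)^(t/t½) = 0.08509 = 8.51%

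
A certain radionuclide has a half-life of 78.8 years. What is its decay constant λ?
λ = ln(2)/t½ = 0.008796 year⁻¹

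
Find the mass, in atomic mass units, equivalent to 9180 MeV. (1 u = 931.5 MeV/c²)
m = E/c² = 9.855 u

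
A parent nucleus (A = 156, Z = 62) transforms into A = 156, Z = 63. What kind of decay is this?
ΔA = 0, ΔZ = +1 ⇒ beta-minus decay (β⁻)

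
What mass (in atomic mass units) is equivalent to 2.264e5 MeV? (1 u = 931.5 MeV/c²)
m = E/c² = 243 u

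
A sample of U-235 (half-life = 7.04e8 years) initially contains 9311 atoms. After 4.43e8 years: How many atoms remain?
N = N₀(1/2)^(t/t½) = 6020 atoms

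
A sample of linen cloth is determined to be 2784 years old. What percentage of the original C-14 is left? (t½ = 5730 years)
N/N₀ = (1/2)^(t/t½) = 0.7141 = 71.4%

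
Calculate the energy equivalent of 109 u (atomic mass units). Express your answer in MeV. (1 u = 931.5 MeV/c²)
E = mc² = 1.015e5 MeV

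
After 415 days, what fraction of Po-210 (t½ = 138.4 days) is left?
N/N₀ = (1/2)^(t/t½) = 0.1251 = 12.5%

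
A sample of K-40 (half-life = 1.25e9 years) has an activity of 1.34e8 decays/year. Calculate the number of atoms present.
N = A/λ = 2.417e17 atoms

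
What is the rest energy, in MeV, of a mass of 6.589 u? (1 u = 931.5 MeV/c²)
E = mc² = 6138 MeV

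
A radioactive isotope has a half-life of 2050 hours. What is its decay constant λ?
λ = ln(2)/t½ = 3.381e-4 hour⁻¹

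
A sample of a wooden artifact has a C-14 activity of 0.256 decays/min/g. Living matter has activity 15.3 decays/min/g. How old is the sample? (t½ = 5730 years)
Age = t½ × log₂(A₀/A) = 33810 years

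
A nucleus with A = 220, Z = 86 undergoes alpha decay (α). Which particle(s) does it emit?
α particle = ⁴₂He (2 protons + 2 neutrons)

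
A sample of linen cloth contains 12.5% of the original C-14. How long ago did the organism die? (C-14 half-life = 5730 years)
Age = t½ × log₂(1/ratio) = 17190 years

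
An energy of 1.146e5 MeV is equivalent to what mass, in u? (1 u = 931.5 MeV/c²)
m = E/c² = 123 u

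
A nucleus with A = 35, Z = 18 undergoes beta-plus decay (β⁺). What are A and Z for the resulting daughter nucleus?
Daughter: A = 35, Z = 17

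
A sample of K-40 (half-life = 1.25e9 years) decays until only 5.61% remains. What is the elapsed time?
t = t½ × log₂(N₀/N) = 5.195e9 years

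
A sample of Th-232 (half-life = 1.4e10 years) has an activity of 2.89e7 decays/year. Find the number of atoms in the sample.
N = A/λ = 5.837e17 atoms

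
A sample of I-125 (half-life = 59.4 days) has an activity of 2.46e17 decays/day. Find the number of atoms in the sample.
N = A/λ = 2.108e19 atoms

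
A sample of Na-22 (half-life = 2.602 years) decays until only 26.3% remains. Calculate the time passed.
t = t½ × log₂(N₀/N) = 5.014 years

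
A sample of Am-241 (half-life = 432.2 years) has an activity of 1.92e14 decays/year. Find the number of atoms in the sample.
N = A/λ = 1.197e17 atoms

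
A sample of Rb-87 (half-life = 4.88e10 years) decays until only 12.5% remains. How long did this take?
t = t½ × log₂(N₀/N) = 1.464e11 years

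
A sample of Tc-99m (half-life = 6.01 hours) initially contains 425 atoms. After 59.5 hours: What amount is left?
N = N₀(1/2)^(t/t½) = 0.4448 atoms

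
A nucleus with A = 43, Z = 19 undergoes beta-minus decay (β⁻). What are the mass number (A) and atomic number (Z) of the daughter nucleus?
Daughter: A = 43, Z = 20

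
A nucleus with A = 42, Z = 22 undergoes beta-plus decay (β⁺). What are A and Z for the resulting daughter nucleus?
Daughter: A = 42, Z = 21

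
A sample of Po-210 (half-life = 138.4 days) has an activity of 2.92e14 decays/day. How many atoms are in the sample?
N = A/λ = 5.83e16 atoms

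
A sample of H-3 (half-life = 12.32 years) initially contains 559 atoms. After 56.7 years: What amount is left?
N = N₀(1/2)^(t/t½) = 23.01 atoms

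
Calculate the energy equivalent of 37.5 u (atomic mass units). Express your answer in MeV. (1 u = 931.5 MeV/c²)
E = mc² = 34930 MeV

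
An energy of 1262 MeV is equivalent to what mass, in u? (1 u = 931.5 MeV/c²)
m = E/c² = 1.355 u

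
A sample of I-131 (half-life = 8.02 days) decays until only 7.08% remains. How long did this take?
t = t½ × log₂(N₀/N) = 30.64 days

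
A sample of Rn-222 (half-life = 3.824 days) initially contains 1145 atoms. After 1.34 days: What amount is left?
N = N₀(1/2)^(t/t½) = 898.1 atoms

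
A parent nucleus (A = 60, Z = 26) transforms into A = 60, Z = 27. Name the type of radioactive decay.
ΔA = 0, ΔZ = +1 ⇒ beta-minus decay (β⁻)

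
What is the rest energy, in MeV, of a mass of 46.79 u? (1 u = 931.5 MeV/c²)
E = mc² = 43580 MeV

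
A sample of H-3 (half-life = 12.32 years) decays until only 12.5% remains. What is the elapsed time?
t = t½ × log₂(N₀/N) = 36.96 years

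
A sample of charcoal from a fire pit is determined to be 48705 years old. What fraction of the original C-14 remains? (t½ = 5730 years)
N/N₀ = (1/2)^(t/t½) = 0.002762 = 0.276%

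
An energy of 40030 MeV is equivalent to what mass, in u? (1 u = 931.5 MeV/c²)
m = E/c² = 42.97 u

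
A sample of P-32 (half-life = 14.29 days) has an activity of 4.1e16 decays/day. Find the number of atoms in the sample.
N = A/λ = 8.453e17 atoms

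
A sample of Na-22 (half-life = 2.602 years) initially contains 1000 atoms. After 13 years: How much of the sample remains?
N = N₀(1/2)^(t/t½) = 31.33 atoms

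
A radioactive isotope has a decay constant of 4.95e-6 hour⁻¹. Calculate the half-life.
t½ = ln(2)/λ = 1.4e5 hours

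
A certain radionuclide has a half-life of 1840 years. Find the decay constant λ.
λ = ln(2)/t½ = 3.767e-4 year⁻¹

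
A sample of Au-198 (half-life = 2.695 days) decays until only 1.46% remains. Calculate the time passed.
t = t½ × log₂(N₀/N) = 16.43 days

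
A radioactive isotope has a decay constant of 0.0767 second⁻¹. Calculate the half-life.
t½ = ln(2)/λ = 9.037 seconds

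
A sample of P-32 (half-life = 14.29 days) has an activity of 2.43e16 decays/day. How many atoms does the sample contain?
N = A/λ = 5.01e17 atoms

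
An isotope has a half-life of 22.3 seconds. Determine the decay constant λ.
λ = ln(2)/t½ = 0.03108 second⁻¹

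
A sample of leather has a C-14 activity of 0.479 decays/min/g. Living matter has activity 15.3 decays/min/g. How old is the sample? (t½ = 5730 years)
Age = t½ × log₂(A₀/A) = 28630 years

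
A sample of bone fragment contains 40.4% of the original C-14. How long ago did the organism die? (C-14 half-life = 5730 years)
Age = t½ × log₂(1/ratio) = 7492 years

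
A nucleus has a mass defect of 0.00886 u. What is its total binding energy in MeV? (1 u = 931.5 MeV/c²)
B.E. = Δm × 931.5 = 8.253 MeV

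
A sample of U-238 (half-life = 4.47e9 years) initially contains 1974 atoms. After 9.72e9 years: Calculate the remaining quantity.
N = N₀(1/2)^(t/t½) = 437.3 atoms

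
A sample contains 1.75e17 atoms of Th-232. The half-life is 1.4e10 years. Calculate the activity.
A = λN = 8.664e6 decays/year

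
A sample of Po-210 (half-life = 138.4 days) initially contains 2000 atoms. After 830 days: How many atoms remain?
N = N₀(1/2)^(t/t½) = 31.31 atoms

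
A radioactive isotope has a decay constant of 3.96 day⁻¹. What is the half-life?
t½ = ln(2)/λ = 0.175 days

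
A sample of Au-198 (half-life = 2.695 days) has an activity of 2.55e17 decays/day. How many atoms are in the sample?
N = A/λ = 9.915e17 atoms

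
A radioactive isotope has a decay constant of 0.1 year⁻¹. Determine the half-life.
t½ = ln(2)/λ = 6.931 years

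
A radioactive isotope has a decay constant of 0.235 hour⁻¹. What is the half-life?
t½ = ln(2)/λ = 2.95 hours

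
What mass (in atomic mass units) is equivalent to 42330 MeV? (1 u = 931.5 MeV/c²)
m = E/c² = 45.44 u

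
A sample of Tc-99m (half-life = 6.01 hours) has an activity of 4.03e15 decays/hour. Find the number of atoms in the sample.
N = A/λ = 3.494e16 atoms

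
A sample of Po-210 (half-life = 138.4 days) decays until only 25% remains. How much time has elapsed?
t = t½ × log₂(N₀/N) = 276.8 days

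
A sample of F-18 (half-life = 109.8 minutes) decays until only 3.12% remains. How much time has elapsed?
t = t½ × log₂(N₀/N) = 549.3 minutes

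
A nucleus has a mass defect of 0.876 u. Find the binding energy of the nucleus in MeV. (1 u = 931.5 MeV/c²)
B.E. = Δm × 931.5 = 816 MeV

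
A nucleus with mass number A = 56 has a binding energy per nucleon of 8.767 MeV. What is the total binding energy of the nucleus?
B.E. = 8.767 × 56 = 491 MeV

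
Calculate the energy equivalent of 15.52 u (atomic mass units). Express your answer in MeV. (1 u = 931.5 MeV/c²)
E = mc² = 14460 MeV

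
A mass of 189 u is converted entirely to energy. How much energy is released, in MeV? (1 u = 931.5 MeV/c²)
E = mc² = 1.761e5 MeV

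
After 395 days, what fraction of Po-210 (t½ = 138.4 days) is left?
N/N₀ = (1/2)^(t/t½) = 0.1383 = 13.8%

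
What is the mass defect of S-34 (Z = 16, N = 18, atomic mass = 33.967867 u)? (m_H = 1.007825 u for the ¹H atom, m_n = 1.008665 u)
Δm = Z·m_H + N·m_n − M = 0.3133 u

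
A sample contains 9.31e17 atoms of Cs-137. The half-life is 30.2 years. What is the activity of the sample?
A = λN = 2.137e16 decays/year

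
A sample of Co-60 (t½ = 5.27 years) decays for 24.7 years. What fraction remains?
N/N₀ = (1/2)^(t/t½) = 0.03882 = 3.88%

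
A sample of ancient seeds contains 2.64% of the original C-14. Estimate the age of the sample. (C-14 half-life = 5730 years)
Age = t½ × log₂(1/ratio) = 30040 years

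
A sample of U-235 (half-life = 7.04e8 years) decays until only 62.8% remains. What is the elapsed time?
t = t½ × log₂(N₀/N) = 4.725e8 years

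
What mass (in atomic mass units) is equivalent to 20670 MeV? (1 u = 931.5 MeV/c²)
m = E/c² = 22.19 u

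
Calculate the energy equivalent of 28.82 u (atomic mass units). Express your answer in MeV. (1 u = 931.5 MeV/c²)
E = mc² = 26850 MeV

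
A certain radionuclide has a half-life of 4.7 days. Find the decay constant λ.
λ = ln(2)/t½ = 0.1475 day⁻¹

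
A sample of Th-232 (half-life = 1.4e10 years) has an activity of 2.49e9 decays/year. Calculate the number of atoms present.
N = A/λ = 5.029e19 atoms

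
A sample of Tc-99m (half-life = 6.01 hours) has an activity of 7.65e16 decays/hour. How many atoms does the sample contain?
N = A/λ = 6.633e17 atoms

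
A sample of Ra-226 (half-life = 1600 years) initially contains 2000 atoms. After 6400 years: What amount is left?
N = N₀(1/2)^(t/t½) = 125 atoms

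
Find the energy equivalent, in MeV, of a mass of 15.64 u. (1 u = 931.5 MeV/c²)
E = mc² = 14570 MeV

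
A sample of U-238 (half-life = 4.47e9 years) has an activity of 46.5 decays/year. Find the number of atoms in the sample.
N = A/λ = 2.999e11 atoms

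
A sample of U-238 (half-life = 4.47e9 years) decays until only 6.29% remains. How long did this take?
t = t½ × log₂(N₀/N) = 1.784e10 years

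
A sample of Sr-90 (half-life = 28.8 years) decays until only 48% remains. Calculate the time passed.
t = t½ × log₂(N₀/N) = 30.5 years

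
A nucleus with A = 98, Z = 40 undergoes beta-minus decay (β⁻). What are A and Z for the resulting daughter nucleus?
Daughter: A = 98, Z = 41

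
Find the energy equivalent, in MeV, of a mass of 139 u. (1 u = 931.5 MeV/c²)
E = mc² = 1.295e5 MeV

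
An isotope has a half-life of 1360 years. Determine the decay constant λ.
λ = ln(2)/t½ = 5.097e-4 year⁻¹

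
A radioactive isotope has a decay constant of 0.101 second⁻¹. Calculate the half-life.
t½ = ln(2)/λ = 6.863 seconds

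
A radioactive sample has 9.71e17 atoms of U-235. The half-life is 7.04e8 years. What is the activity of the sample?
A = λN = 9.56e8 decays/year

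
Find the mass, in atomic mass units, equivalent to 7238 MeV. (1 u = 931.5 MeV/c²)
m = E/c² = 7.77 u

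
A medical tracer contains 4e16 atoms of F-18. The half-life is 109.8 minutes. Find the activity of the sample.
A = λN = 2.525e14 decays/minute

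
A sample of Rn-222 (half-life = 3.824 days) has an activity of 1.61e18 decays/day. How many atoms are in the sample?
N = A/λ = 8.882e18 atoms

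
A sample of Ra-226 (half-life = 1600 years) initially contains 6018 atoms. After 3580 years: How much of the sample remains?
N = N₀(1/2)^(t/t½) = 1276 atoms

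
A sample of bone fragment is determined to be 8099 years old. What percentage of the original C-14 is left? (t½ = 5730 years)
N/N₀ = (1/2)^(t/t½) = 0.3754 = 37.5%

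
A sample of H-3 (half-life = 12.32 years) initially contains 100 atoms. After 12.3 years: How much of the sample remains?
N = N₀(1/2)^(t/t½) = 50.06 atoms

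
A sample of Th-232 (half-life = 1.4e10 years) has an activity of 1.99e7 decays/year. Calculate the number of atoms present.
N = A/λ = 4.019e17 atoms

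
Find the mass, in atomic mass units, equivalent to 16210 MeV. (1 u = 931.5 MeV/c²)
m = E/c² = 17.4 u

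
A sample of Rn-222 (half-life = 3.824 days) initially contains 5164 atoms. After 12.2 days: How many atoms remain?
N = N₀(1/2)^(t/t½) = 565.7 atoms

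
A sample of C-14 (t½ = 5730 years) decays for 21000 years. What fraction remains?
N/N₀ = (1/2)^(t/t½) = 0.07884 = 7.88%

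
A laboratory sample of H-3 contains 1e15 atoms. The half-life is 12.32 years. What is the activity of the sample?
A = λN = 5.626e13 decays/year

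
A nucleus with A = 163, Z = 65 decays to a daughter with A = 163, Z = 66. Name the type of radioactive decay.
ΔA = 0, ΔZ = +1 ⇒ beta-minus decay (β⁻)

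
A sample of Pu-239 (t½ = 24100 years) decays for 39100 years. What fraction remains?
N/N₀ = (1/2)^(t/t½) = 0.3248 = 32.5%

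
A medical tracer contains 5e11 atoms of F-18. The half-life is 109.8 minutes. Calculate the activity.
A = λN = 3.156e9 decays/minute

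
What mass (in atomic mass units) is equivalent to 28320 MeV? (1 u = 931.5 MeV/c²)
m = E/c² = 30.4 u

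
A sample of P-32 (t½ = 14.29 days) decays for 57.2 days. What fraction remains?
N/N₀ = (1/2)^(t/t½) = 0.06238 = 6.24%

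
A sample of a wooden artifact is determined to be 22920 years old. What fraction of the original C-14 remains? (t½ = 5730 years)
N/N₀ = (1/2)^(t/t½) = 0.0625 = 6.25%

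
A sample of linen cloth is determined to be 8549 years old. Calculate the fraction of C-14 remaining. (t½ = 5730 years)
N/N₀ = (1/2)^(t/t½) = 0.3555 = 35.6%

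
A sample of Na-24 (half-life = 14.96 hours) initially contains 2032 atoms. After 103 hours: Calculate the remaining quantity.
N = N₀(1/2)^(t/t½) = 17.19 atoms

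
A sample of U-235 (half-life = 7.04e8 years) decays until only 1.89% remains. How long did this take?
t = t½ × log₂(N₀/N) = 4.031e9 years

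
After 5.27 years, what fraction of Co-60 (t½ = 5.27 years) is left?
N/N₀ = (1/2)^(t/t½) = 0.5 = 50%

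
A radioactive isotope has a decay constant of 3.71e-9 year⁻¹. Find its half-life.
t½ = ln(2)/λ = 1.868e8 years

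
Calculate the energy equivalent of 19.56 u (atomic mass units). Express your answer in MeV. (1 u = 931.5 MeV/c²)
E = mc² = 18220 MeV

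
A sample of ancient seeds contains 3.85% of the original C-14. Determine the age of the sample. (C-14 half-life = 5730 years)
Age = t½ × log₂(1/ratio) = 26930 years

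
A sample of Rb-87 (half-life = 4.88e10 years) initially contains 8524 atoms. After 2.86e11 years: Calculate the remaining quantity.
N = N₀(1/2)^(t/t½) = 146.7 atoms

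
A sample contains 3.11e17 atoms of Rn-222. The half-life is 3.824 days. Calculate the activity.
A = λN = 5.637e16 decays/day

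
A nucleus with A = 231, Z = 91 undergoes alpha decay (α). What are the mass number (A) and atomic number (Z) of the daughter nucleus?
Daughter: A = 227, Z = 89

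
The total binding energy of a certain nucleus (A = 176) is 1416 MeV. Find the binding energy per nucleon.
B.E./A = 1416/176 = 8.045 MeV/nucleon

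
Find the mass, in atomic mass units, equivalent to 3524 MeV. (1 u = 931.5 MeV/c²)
m = E/c² = 3.783 u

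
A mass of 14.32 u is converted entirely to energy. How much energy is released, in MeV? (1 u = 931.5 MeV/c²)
E = mc² = 13340 MeV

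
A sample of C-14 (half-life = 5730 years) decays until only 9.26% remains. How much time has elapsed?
t = t½ × log₂(N₀/N) = 19670 years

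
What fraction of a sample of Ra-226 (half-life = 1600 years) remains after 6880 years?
N/N₀ = (1/2)^(t/t½) = 0.05077 = 5.08%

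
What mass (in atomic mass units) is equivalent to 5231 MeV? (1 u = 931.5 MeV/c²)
m = E/c² = 5.616 u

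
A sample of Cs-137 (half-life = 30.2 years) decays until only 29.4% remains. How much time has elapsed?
t = t½ × log₂(N₀/N) = 53.34 years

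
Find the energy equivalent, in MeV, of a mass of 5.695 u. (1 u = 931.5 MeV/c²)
E = mc² = 5305 MeV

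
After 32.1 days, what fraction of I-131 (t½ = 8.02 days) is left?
N/N₀ = (1/2)^(t/t½) = 0.06239 = 6.24%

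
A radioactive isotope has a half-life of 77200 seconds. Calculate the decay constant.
λ = ln(2)/t½ = 8.979e-6 second⁻¹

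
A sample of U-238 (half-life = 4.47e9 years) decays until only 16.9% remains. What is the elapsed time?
t = t½ × log₂(N₀/N) = 1.147e10 years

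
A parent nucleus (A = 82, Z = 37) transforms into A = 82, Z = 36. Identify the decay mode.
ΔA = 0, ΔZ = -1 ⇒ beta-plus decay (β⁺) or electron capture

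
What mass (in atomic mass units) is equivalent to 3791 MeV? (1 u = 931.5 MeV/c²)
m = E/c² = 4.07 u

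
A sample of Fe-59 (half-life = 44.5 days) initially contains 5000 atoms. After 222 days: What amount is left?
N = N₀(1/2)^(t/t½) = 157.5 atoms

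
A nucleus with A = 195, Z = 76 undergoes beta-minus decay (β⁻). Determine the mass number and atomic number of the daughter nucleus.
Daughter: A = 195, Z = 77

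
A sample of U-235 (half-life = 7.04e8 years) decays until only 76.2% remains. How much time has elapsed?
t = t½ × log₂(N₀/N) = 2.761e8 years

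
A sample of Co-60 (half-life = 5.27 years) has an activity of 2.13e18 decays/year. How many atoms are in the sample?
N = A/λ = 1.619e19 atoms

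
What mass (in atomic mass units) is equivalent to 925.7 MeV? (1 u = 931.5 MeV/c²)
m = E/c² = 0.9938 u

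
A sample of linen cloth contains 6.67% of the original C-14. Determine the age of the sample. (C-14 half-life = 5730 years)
Age = t½ × log₂(1/ratio) = 22380 years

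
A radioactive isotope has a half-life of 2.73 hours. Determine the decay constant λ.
λ = ln(2)/t½ = 0.2539 hour⁻¹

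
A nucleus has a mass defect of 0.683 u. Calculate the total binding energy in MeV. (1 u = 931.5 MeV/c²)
B.E. = Δm × 931.5 = 636.2 MeV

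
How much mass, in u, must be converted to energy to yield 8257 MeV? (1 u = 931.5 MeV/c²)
m = E/c² = 8.864 u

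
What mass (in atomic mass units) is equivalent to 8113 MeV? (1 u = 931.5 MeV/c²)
m = E/c² = 8.71 u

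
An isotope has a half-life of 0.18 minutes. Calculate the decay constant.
λ = ln(2)/t½ = 3.851 minute⁻¹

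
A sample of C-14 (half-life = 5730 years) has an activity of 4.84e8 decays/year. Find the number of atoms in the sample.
N = A/λ = 4.001e12 atoms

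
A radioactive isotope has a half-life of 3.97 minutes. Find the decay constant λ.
λ = ln(2)/t½ = 0.1746 minute⁻¹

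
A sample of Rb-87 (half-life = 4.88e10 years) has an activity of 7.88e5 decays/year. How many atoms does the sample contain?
N = A/λ = 5.548e16 atoms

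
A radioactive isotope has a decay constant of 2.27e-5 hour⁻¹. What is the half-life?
t½ = ln(2)/λ = 30540 hours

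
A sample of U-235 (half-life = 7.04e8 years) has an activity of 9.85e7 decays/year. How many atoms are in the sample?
N = A/λ = 1e17 atoms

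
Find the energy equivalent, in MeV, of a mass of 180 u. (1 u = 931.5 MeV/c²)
E = mc² = 1.677e5 MeV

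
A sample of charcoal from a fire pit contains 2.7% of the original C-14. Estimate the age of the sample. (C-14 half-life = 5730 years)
Age = t½ × log₂(1/ratio) = 29860 years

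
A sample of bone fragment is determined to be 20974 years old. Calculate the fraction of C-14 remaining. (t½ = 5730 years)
N/N₀ = (1/2)^(t/t½) = 0.07909 = 7.91%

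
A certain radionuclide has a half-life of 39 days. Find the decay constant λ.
λ = ln(2)/t½ = 0.01777 day⁻¹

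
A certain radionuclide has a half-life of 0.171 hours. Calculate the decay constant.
λ = ln(2)/t½ = 4.053 hour⁻¹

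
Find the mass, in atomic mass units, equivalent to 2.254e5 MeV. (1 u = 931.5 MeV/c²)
m = E/c² = 242 u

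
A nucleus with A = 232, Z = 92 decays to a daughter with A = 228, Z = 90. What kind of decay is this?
ΔA = -4, ΔZ = -2 ⇒ alpha decay (α)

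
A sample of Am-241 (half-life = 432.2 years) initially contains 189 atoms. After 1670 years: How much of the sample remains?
N = N₀(1/2)^(t/t½) = 12.98 atoms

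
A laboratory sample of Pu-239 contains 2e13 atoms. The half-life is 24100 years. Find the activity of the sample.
A = λN = 5.752e8 decays/year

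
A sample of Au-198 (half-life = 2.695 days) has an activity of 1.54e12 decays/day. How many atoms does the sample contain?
N = A/λ = 5.988e12 atoms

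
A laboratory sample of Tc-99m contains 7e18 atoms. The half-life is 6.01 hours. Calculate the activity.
A = λN = 8.073e17 decays/hour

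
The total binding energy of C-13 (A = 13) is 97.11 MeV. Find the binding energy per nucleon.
B.E./A = 97.11/13 = 7.47 MeV/nucleon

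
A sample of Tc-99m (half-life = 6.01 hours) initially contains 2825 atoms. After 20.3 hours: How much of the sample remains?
N = N₀(1/2)^(t/t½) = 271.8 atoms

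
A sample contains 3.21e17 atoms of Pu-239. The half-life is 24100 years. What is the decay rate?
A = λN = 9.232e12 decays/year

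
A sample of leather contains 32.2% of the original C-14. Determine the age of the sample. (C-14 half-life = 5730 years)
Age = t½ × log₂(1/ratio) = 9368 years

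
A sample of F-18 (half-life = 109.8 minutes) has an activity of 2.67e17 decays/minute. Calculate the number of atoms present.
N = A/λ = 4.229e19 atoms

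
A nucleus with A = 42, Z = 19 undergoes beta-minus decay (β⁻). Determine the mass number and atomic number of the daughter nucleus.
Daughter: A = 42, Z = 20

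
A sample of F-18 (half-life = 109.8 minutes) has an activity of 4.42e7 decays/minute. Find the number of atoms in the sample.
N = A/λ = 7.002e9 atoms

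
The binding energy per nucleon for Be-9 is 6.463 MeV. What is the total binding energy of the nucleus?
B.E. = 6.463 × 9 = 58.17 MeV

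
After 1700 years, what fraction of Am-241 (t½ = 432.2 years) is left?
N/N₀ = (1/2)^(t/t½) = 0.06545 = 6.55%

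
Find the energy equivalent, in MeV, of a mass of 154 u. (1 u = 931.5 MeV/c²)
E = mc² = 1.435e5 MeV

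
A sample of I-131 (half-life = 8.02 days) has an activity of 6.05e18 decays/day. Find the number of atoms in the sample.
N = A/λ = 7e19 atoms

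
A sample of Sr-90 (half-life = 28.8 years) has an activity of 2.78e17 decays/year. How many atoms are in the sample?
N = A/λ = 1.155e19 atoms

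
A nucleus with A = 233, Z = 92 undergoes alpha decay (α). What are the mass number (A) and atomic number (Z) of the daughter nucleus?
Daughter: A = 229, Z = 90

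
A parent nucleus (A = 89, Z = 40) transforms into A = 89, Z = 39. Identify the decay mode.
ΔA = 0, ΔZ = -1 ⇒ beta-plus decay (β⁺) or electron capture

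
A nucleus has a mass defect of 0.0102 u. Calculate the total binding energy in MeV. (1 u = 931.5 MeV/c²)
B.E. = Δm × 931.5 = 9.501 MeV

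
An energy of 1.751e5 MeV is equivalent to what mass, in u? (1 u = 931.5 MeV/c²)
m = E/c² = 188 u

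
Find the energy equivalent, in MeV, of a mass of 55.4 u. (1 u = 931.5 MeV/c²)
E = mc² = 51610 MeV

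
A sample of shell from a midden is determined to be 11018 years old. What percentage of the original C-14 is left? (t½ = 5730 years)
N/N₀ = (1/2)^(t/t½) = 0.2637 = 26.4%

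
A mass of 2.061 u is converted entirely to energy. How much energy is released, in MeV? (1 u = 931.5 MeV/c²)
E = mc² = 1920 MeV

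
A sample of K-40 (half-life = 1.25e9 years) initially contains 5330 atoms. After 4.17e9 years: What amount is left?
N = N₀(1/2)^(t/t½) = 527.8 atoms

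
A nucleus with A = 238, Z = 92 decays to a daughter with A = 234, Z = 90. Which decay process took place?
ΔA = -4, ΔZ = -2 ⇒ alpha decay (α)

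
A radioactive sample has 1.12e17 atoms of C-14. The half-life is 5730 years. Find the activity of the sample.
A = λN = 1.355e13 decays/year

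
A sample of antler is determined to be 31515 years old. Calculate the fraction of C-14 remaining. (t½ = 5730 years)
N/N₀ = (1/2)^(t/t½) = 0.0221 = 2.21%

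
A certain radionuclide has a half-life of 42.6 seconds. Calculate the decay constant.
λ = ln(2)/t½ = 0.01627 second⁻¹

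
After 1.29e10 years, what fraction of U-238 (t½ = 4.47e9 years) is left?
N/N₀ = (1/2)^(t/t½) = 0.1353 = 13.5%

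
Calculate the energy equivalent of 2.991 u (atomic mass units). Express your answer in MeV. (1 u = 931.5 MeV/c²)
E = mc² = 2786 MeV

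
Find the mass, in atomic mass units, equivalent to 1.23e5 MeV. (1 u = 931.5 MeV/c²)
m = E/c² = 132 u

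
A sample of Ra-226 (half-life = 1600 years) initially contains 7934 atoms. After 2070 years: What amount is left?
N = N₀(1/2)^(t/t½) = 3236 atoms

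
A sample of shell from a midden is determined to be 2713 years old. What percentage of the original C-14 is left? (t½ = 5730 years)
N/N₀ = (1/2)^(t/t½) = 0.7202 = 72%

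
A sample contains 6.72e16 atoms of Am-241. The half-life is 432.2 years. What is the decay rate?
A = λN = 1.078e14 decays/year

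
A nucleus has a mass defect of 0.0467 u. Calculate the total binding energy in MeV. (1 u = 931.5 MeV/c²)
B.E. = Δm × 931.5 = 43.5 MeV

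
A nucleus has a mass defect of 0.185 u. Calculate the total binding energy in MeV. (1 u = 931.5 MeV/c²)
B.E. = Δm × 931.5 = 172.3 MeV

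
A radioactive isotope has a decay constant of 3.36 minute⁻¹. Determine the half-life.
t½ = ln(2)/λ = 0.2063 minutes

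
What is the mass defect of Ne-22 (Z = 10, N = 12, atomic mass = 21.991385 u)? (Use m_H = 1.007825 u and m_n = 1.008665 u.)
Δm = Z·m_H + N·m_n − M = 0.1908 u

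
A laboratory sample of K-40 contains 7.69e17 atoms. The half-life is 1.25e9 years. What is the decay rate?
A = λN = 4.264e8 decays/year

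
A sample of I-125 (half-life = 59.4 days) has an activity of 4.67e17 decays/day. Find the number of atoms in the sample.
N = A/λ = 4.002e19 atoms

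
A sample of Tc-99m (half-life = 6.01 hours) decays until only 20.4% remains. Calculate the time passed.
t = t½ × log₂(N₀/N) = 13.78 hours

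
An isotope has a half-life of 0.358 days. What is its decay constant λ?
λ = ln(2)/t½ = 1.936 day⁻¹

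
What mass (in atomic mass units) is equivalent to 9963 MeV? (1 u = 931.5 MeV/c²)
m = E/c² = 10.7 u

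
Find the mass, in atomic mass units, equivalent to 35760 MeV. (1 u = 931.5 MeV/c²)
m = E/c² = 38.39 u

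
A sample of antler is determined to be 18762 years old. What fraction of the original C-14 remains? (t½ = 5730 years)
N/N₀ = (1/2)^(t/t½) = 0.1034 = 10.3%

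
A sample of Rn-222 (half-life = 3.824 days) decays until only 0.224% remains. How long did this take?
t = t½ × log₂(N₀/N) = 33.66 days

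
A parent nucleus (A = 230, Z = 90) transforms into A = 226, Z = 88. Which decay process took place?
ΔA = -4, ΔZ = -2 ⇒ alpha decay (α)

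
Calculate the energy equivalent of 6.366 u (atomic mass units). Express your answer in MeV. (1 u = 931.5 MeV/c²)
E = mc² = 5930 MeV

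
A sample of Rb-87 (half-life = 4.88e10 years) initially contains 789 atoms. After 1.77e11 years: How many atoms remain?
N = N₀(1/2)^(t/t½) = 63.86 atoms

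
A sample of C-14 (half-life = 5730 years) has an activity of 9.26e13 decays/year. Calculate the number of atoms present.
N = A/λ = 7.655e17 atoms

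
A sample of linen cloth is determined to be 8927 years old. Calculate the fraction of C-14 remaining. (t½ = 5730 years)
N/N₀ = (1/2)^(t/t½) = 0.3396 = 34%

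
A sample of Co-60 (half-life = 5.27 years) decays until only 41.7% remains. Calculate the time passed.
t = t½ × log₂(N₀/N) = 6.65 years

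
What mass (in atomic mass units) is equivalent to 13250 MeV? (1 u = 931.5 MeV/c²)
m = E/c² = 14.22 u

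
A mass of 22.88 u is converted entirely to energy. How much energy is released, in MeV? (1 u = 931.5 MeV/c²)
E = mc² = 21310 MeV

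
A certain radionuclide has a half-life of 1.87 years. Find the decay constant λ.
λ = ln(2)/t½ = 0.3707 year⁻¹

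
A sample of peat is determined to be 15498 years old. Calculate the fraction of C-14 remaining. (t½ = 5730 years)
N/N₀ = (1/2)^(t/t½) = 0.1534 = 15.3%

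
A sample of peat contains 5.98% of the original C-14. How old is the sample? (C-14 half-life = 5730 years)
Age = t½ × log₂(1/ratio) = 23290 years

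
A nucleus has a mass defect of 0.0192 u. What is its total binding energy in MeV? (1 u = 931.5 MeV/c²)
B.E. = Δm × 931.5 = 17.88 MeV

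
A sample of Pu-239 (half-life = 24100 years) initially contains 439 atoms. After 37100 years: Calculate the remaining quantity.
N = N₀(1/2)^(t/t½) = 151 atoms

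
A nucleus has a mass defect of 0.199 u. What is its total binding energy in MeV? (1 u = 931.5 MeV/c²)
B.E. = Δm × 931.5 = 185.4 MeV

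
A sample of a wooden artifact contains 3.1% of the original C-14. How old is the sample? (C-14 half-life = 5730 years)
Age = t½ × log₂(1/ratio) = 28720 years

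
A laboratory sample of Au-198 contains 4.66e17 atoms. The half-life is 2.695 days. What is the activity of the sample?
A = λN = 1.199e17 decays/day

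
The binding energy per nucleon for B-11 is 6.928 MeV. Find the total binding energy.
B.E. = 6.928 × 11 = 76.21 MeV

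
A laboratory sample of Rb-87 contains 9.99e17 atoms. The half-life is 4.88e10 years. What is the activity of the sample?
A = λN = 1.419e7 decays/year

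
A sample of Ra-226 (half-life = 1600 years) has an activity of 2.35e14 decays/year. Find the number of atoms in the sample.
N = A/λ = 5.425e17 atoms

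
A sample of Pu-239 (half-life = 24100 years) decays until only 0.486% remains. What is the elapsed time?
t = t½ × log₂(N₀/N) = 1.852e5 years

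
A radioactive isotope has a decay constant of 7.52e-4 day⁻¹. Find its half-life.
t½ = ln(2)/λ = 921.7 days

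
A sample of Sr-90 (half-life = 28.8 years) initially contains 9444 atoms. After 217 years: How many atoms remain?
N = N₀(1/2)^(t/t½) = 50.93 atoms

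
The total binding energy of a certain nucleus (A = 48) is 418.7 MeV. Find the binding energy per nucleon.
B.E./A = 418.7/48 = 8.723 MeV/nucleon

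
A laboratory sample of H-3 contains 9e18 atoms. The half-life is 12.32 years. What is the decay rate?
A = λN = 5.064e17 decays/year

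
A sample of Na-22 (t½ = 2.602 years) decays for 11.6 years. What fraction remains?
N/N₀ = (1/2)^(t/t½) = 0.0455 = 4.55%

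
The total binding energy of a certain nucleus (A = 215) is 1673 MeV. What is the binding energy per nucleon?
B.E./A = 1673/215 = 7.781 MeV/nucleon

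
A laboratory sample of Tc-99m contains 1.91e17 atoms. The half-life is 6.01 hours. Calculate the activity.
A = λN = 2.203e16 decays/hour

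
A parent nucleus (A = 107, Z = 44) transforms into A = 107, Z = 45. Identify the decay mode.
ΔA = 0, ΔZ = +1 ⇒ beta-minus decay (β⁻)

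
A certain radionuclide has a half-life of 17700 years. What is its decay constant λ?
λ = ln(2)/t½ = 3.916e-5 year⁻¹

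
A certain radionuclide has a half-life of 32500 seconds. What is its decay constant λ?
λ = ln(2)/t½ = 2.133e-5 second⁻¹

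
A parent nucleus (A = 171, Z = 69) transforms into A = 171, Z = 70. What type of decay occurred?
ΔA = 0, ΔZ = +1 ⇒ beta-minus decay (β⁻)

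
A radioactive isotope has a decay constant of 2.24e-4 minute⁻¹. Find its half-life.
t½ = ln(2)/λ = 3094 minutes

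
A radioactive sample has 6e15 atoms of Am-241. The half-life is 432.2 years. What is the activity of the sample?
A = λN = 9.623e12 decays/year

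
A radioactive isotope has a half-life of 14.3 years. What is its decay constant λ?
λ = ln(2)/t½ = 0.04847 year⁻¹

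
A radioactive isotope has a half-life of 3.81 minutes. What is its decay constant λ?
λ = ln(2)/t½ = 0.1819 minute⁻¹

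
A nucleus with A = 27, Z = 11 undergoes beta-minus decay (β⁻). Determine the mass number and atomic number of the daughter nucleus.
Daughter: A = 27, Z = 12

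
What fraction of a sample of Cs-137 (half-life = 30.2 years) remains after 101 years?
N/N₀ = (1/2)^(t/t½) = 0.09846 = 9.85%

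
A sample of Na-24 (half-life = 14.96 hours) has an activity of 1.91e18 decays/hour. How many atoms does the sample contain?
N = A/λ = 4.122e19 atoms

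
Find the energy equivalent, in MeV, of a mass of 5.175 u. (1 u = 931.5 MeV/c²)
E = mc² = 4821 MeV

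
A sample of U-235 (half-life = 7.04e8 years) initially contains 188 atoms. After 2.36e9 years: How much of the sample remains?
N = N₀(1/2)^(t/t½) = 18.41 atoms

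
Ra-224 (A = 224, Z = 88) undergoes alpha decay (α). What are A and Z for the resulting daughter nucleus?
Daughter: A = 220, Z = 86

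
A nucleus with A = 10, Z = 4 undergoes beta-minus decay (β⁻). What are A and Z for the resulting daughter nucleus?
Daughter: A = 10, Z = 5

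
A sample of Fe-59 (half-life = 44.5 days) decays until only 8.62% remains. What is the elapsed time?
t = t½ × log₂(N₀/N) = 157.4 days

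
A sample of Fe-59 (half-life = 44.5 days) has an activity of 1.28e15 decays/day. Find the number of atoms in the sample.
N = A/λ = 8.218e16 atoms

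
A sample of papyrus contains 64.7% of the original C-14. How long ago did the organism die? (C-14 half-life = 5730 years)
Age = t½ × log₂(1/ratio) = 3599 years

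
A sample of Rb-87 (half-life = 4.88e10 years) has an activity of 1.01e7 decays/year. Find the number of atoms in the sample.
N = A/λ = 7.111e17 atoms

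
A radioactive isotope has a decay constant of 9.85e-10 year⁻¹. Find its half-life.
t½ = ln(2)/λ = 7.037e8 years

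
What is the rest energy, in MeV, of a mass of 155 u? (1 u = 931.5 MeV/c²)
E = mc² = 1.444e5 MeV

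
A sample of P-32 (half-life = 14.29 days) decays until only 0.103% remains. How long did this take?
t = t½ × log₂(N₀/N) = 141.8 days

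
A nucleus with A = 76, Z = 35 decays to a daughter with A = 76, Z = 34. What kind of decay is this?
ΔA = 0, ΔZ = -1 ⇒ beta-plus decay (β⁺) or electron capture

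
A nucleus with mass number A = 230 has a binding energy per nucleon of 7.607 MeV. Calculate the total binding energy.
B.E. = 7.607 × 230 = 1750 MeV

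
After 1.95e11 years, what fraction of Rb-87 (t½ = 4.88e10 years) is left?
N/N₀ = (1/2)^(t/t½) = 0.06268 = 6.27%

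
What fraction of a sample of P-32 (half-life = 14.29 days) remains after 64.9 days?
N/N₀ = (1/2)^(t/t½) = 0.04294 = 4.29%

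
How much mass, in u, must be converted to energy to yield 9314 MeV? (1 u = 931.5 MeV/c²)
m = E/c² = 9.999 u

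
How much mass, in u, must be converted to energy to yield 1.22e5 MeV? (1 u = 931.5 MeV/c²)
m = E/c² = 131 u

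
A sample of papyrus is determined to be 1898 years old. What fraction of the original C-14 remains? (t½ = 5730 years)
N/N₀ = (1/2)^(t/t½) = 0.7949 = 79.5%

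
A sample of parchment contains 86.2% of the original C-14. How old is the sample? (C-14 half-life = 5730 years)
Age = t½ × log₂(1/ratio) = 1228 years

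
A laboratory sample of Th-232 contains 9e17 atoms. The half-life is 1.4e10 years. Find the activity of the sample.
A = λN = 4.456e7 decays/year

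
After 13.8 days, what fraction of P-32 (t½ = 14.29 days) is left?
N/N₀ = (1/2)^(t/t½) = 0.512 = 51.2%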